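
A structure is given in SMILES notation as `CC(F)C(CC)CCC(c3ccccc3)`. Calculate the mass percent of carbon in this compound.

80.72%

Atom tally by fragment:
  CH3 → C:1 H:3
  CH(F) → C:1 H:1 F:1
  CH(C2H5) → C:3 H:6
  CH2 → C:1 H:2
  CH2 → C:1 H:2
  CH2C6H5 → C:7 H:7
Element totals:
  C: 14
  H: 21
  F: 1
Molecular formula: C14H21F.
Molar mass = 208.320 g/mol.
Mass from C: 14 × 12.011 = 168.154 g/mol.
%C = 168.154 / 208.320 × 100 = 80.72%.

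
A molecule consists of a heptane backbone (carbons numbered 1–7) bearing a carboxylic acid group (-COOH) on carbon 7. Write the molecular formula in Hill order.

C8H16O2

Atom tally by fragment:
  CH3 → C:1 H:3
  CH2 → C:1 H:2
  CH2 → C:1 H:2
  CH2 → C:1 H:2
  CH2 → C:1 H:2
  CH2 → C:1 H:2
  CH2COOH → C:2 H:3 O:2
Element totals:
  C: 8
  H: 16
  O: 2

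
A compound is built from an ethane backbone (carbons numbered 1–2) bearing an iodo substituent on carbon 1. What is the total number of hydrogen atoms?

Atom tally by fragment:
  ICH2 → C:1 H:2 I:1
  CH3 → C:1 H:3
Element totals:
  C: 2
  H: 5
  I: 1

5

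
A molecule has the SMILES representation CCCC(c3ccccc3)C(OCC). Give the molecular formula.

Atom tally by fragment:
  CH3 → C:1 H:3
  CH2 → C:1 H:2
  CH2 → C:1 H:2
  CH(C6H5) → C:7 H:6
  CH2OC2H5 → C:3 H:7 O:1
Element totals:
  C: 13
  H: 20
  O: 1

C13H20O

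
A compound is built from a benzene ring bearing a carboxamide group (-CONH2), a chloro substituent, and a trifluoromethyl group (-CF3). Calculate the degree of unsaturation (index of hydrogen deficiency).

Atom tally by fragment:
  benzene ring core → C:6 H:6
  (− 3 ring H displaced by substituents)
  + CONH2 → C:1 H:2 O:1 N:1
  + Cl → Cl:1
  + CF3 → C:1 F:3
Element totals:
  C: 8
  H: 5
  Cl: 1
  F: 3
  N: 1
  O: 1
Molecular formula: C8H5ClF3NO.
DoU = (2C + 2 + N − H − X) / 2 = (2·8 + 2 + 1 − 5 − 4) / 2 = 5.

5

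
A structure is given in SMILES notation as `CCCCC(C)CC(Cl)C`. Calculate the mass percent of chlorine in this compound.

21.79%

Atom tally by fragment:
  CH3 → C:1 H:3
  CH2 → C:1 H:2
  CH2 → C:1 H:2
  CH2 → C:1 H:2
  CH(CH3) → C:2 H:4
  CH2 → C:1 H:2
  CH(Cl) → C:1 H:1 Cl:1
  CH3 → C:1 H:3
Element totals:
  C: 9
  H: 19
  Cl: 1
Molecular formula: C9H19Cl.
Molar mass = 162.701 g/mol.
Mass from Cl: 1 × 35.45 = 35.450 g/mol.
%Cl = 35.450 / 162.701 × 100 = 21.79%.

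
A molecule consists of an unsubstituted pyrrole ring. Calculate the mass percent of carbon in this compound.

Atom tally by fragment:
  pyrrole ring core → C:4 H:5 N:1
Element totals:
  C: 4
  H: 5
  N: 1
Molecular formula: C4H5N.
Molar mass = 67.091 g/mol.
Mass from C: 4 × 12.011 = 48.044 g/mol.
%C = 48.044 / 67.091 × 100 = 71.61%.

71.61%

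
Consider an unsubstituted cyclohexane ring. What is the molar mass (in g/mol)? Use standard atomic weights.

84.16 g/mol

Atom tally by fragment:
  cyclohexane ring core → C:6 H:12
Element totals:
  C: 6
  H: 12
Molecular formula: C6H12.
  M = 6(12.011) + 12(1.008)
    = 72.066 + 12.096 = 84.162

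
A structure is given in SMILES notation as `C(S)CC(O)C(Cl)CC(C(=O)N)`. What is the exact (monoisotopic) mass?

211.0434

Atom tally by fragment:
  HSCH2 → C:1 H:3 S:1
  CH2 → C:1 H:2
  CH(OH) → C:1 H:2 O:1
  CH(Cl) → C:1 H:1 Cl:1
  CH2 → C:1 H:2
  CH2CONH2 → C:2 H:4 O:1 N:1
Element totals:
  C: 7
  H: 14
  Cl: 1
  N: 1
  O: 2
  S: 1
Molecular formula: C7H14ClNO2S.
  M = 7(12.0) + 14(1.007825) + 34.968853 + 14.003074 + 2(15.994915) + 31.972071
    = 84.000000 + 14.109550 + 34.968853 + 14.003074 + 31.989830 + 31.972071 = 211.043378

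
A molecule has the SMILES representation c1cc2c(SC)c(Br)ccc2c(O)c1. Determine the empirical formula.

Atom tally by fragment:
  naphthalene ring system core → C:10 H:8
  (− 3 ring H displaced by substituents)
  + SCH3 → C:1 H:3 S:1
  + Br → Br:1
  + OH → O:1 H:1
Element totals:
  C: 11
  H: 9
  Br: 1
  O: 1
  S: 1
Molecular formula: C11H9BrOS.
gcd of subscripts (1, 11, 9, 1, 1) = 1, so the empirical formula equals the molecular formula.

C11H9BrOS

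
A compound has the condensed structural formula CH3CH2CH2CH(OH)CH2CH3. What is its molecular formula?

C6H14O

Atom tally by fragment:
  CH3 → C:1 H:3
  CH2 → C:1 H:2
  CH2 → C:1 H:2
  CH(OH) → C:1 H:2 O:1
  CH2 → C:1 H:2
  CH3 → C:1 H:3
Element totals:
  C: 6
  H: 14
  O: 1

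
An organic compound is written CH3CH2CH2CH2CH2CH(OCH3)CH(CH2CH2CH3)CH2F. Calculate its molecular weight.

Atom tally by fragment:
  CH3 → C:1 H:3
  CH2 → C:1 H:2
  CH2 → C:1 H:2
  CH2 → C:1 H:2
  CH2 → C:1 H:2
  CH(OCH3) → C:2 H:4 O:1
  CH(CH2CH2CH3) → C:4 H:8
  CH2F → C:1 H:2 F:1
Element totals:
  C: 12
  H: 25
  F: 1
  O: 1
Molecular formula: C12H25FO.
  M = 12(12.011) + 25(1.008) + 18.998 + 15.999
    = 144.132 + 25.200 + 18.998 + 15.999 = 204.329

204.33 g/mol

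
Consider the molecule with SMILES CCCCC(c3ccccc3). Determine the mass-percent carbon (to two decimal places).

Atom tally by fragment:
  CH3 → C:1 H:3
  CH2 → C:1 H:2
  CH2 → C:1 H:2
  CH2 → C:1 H:2
  CH2C6H5 → C:7 H:7
Element totals:
  C: 11
  H: 16
Molecular formula: C11H16.
Molar mass = 148.249 g/mol.
Mass from C: 11 × 12.011 = 132.121 g/mol.
%C = 132.121 / 148.249 × 100 = 89.12%.

89.12%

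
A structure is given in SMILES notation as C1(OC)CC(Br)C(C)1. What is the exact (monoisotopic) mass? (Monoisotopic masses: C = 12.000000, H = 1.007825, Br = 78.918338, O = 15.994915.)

Atom tally by fragment:
  cyclobutane ring core → C:4 H:8
  (− 3 ring H displaced by substituents)
  + OCH3 → C:1 H:3 O:1
  + Br → Br:1
  + CH3 → C:1 H:3
Element totals:
  C: 6
  H: 11
  Br: 1
  O: 1
Molecular formula: C6H11BrO.
  M = 6(12.0) + 11(1.007825) + 78.918338 + 15.994915
    = 72.000000 + 11.086075 + 78.918338 + 15.994915 = 177.999328

177.9993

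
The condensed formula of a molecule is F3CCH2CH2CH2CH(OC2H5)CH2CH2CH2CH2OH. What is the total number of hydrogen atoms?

21

Element totals:
  C: 11
  H: 21
  F: 3
  O: 2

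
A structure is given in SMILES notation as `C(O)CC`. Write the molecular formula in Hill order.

C3H8O

Atom tally by fragment:
  HOCH2 → C:1 H:3 O:1
  CH2 → C:1 H:2
  CH3 → C:1 H:3
Element totals:
  C: 3
  H: 8
  O: 1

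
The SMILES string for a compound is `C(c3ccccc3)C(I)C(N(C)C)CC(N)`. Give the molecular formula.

Atom tally by fragment:
  C6H5CH2 → C:7 H:7
  CH(I) → C:1 H:1 I:1
  CH(N(CH3)2) → C:3 H:7 N:1
  CH2 → C:1 H:2
  CH2NH2 → C:1 H:4 N:1
Element totals:
  C: 13
  H: 21
  I: 1
  N: 2

C13H21IN2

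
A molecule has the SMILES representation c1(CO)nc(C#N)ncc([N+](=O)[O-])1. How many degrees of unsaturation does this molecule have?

Atom tally by fragment:
  pyrimidine ring core → C:4 H:4 N:2
  (− 3 ring H displaced by substituents)
  + CH2OH → C:1 H:3 O:1
  + CN → C:1 N:1
  + NO2 → N:1 O:2
Element totals:
  C: 6
  H: 4
  N: 4
  O: 3
Molecular formula: C6H4N4O3.
DoU = (2C + 2 + N − H − X) / 2 = (2·6 + 2 + 4 − 4 − 0) / 2 = 7.

7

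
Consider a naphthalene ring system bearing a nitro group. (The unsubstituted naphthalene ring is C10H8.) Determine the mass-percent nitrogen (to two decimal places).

8.09%

Atom tally by fragment:
  naphthalene ring system core → C:10 H:8
  (− 1 ring H displaced by substituents)
  + NO2 → N:1 O:2
Element totals:
  C: 10
  H: 7
  N: 1
  O: 2
Molecular formula: C10H7NO2.
Molar mass = 173.171 g/mol.
Mass from N: 1 × 14.007 = 14.007 g/mol.
%N = 14.007 / 173.171 × 100 = 8.09%.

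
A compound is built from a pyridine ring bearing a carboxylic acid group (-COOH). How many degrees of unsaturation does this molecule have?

5

Atom tally by fragment:
  pyridine ring core → C:5 H:5 N:1
  (− 1 ring H displaced by substituents)
  + COOH → C:1 H:1 O:2
Element totals:
  C: 6
  H: 5
  N: 1
  O: 2
Molecular formula: C6H5NO2.
DoU = (2C + 2 + N − H − X) / 2 = (2·6 + 2 + 1 − 5 − 0) / 2 = 5.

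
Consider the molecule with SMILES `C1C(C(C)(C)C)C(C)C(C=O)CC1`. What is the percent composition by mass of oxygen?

Atom tally by fragment:
  cyclohexane ring core → C:6 H:12
  (− 3 ring H displaced by substituents)
  + C(CH3)3 → C:4 H:9
  + CH3 → C:1 H:3
  + CHO → C:1 H:1 O:1
Element totals:
  C: 12
  H: 22
  O: 1
Molecular formula: C12H22O.
Molar mass = 182.307 g/mol.
Mass from O: 1 × 15.999 = 15.999 g/mol.
%O = 15.999 / 182.307 × 100 = 8.78%.

8.78%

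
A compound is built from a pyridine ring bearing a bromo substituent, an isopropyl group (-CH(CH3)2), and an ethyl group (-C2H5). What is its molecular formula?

C10H14BrN

Atom tally by fragment:
  pyridine ring core → C:5 H:5 N:1
  (− 3 ring H displaced by substituents)
  + Br → Br:1
  + CH(CH3)2 → C:3 H:7
  + C2H5 → C:2 H:5
Element totals:
  C: 10
  H: 14
  Br: 1
  N: 1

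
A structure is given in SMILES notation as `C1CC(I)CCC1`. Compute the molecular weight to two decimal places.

210.06 g/mol

Atom tally by fragment:
  cyclohexane ring core → C:6 H:12
  (− 1 ring H displaced by substituents)
  + I → I:1
Element totals:
  C: 6
  H: 11
  I: 1
Molecular formula: C6H11I.
  M = 6(12.011) + 11(1.008) + 126.904
    = 72.066 + 11.088 + 126.904 = 210.058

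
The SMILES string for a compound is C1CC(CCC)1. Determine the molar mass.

84.16 g/mol

Atom tally by fragment:
  cyclopropane ring core → C:3 H:6
  (− 1 ring H displaced by substituents)
  + CH2CH2CH3 → C:3 H:7
Element totals:
  C: 6
  H: 12
Molecular formula: C6H12.
  M = 6(12.011) + 12(1.008)
    = 72.066 + 12.096 = 84.162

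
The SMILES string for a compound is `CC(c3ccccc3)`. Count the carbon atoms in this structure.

Atom tally by fragment:
  CH3 → C:1 H:3
  CH2C6H5 → C:7 H:7
Element totals:
  C: 8
  H: 10

8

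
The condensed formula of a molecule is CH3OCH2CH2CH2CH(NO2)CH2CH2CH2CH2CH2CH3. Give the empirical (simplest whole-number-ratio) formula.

Element totals:
  C: 11
  H: 23
  N: 1
  O: 3
Molecular formula: C11H23NO3.
gcd of subscripts (11, 23, 1, 3) = 1, so the empirical formula equals the molecular formula.

C11H23NO3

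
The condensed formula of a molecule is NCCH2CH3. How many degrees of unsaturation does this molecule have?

Atom tally by fragment:
  NCCH2 → C:2 H:2 N:1
  CH3 → C:1 H:3
Element totals:
  C: 3
  H: 5
  N: 1
Molecular formula: C3H5N.
DoU = (2C + 2 + N − H − X) / 2 = (2·3 + 2 + 1 − 5 − 0) / 2 = 2.

2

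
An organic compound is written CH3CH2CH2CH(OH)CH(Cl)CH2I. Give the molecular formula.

C6H12ClIO

Atom tally by fragment:
  CH3 → C:1 H:3
  CH2 → C:1 H:2
  CH2 → C:1 H:2
  CH(OH) → C:1 H:2 O:1
  CH(Cl) → C:1 H:1 Cl:1
  CH2I → C:1 H:2 I:1
Element totals:
  C: 6
  H: 12
  Cl: 1
  I: 1
  O: 1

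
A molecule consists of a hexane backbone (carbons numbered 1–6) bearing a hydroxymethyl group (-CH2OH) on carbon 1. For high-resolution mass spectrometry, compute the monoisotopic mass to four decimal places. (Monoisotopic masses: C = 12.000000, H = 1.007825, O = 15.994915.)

116.1201

Atom tally by fragment:
  HOCH2CH2 → C:2 H:5 O:1
  CH2 → C:1 H:2
  CH2 → C:1 H:2
  CH2 → C:1 H:2
  CH2 → C:1 H:2
  CH3 → C:1 H:3
Element totals:
  C: 7
  H: 16
  O: 1
Molecular formula: C7H16O.
  M = 7(12.0) + 16(1.007825) + 15.994915
    = 84.000000 + 16.125200 + 15.994915 = 116.120115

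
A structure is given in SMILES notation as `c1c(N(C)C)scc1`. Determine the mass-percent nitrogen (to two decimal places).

Atom tally by fragment:
  thiophene ring core → C:4 H:4 S:1
  (− 1 ring H displaced by substituents)
  + N(CH3)2 → N:1 C:2 H:6
Element totals:
  C: 6
  H: 9
  N: 1
  S: 1
Molecular formula: C6H9NS.
Molar mass = 127.205 g/mol.
Mass from N: 1 × 14.007 = 14.007 g/mol.
%N = 14.007 / 127.205 × 100 = 11.01%.

11.01%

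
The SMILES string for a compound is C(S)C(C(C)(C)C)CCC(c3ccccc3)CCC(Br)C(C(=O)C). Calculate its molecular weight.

413.46 g/mol

Atom tally by fragment:
  HSCH2 → C:1 H:3 S:1
  CH(C(CH3)3) → C:5 H:10
  CH2 → C:1 H:2
  CH2 → C:1 H:2
  CH(C6H5) → C:7 H:6
  CH2 → C:1 H:2
  CH2 → C:1 H:2
  CH(Br) → C:1 H:1 Br:1
  CH2COCH3 → C:3 H:5 O:1
Element totals:
  C: 21
  H: 33
  Br: 1
  O: 1
  S: 1
Molecular formula: C21H33BrOS.
  M = 21(12.011) + 33(1.008) + 79.904 + 15.999 + 32.06
    = 252.231 + 33.264 + 79.904 + 15.999 + 32.060 = 413.458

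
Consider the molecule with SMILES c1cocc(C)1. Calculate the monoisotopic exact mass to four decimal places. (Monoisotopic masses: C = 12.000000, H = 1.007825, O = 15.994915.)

Atom tally by fragment:
  furan ring core → C:4 H:4 O:1
  (− 1 ring H displaced by substituents)
  + CH3 → C:1 H:3
Element totals:
  C: 5
  H: 6
  O: 1
Molecular formula: C5H6O.
  M = 5(12.0) + 6(1.007825) + 15.994915
    = 60.000000 + 6.046950 + 15.994915 = 82.041865

82.0419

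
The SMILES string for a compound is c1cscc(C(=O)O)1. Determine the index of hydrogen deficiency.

Atom tally by fragment:
  thiophene ring core → C:4 H:4 S:1
  (− 1 ring H displaced by substituents)
  + COOH → C:1 H:1 O:2
Element totals:
  C: 5
  H: 4
  O: 2
  S: 1
Molecular formula: C5H4O2S.
DoU = (2C + 2 + N − H − X) / 2 = (2·5 + 2 + 0 − 4 − 0) / 2 = 4.

4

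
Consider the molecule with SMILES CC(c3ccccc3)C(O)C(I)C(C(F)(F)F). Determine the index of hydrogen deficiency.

Atom tally by fragment:
  CH3 → C:1 H:3
  CH(C6H5) → C:7 H:6
  CH(OH) → C:1 H:2 O:1
  CH(I) → C:1 H:1 I:1
  CH2CF3 → C:2 H:2 F:3
Element totals:
  C: 12
  H: 14
  F: 3
  I: 1
  O: 1
Molecular formula: C12H14F3IO.
DoU = (2C + 2 + N − H − X) / 2 = (2·12 + 2 + 0 − 14 − 4) / 2 = 4.

4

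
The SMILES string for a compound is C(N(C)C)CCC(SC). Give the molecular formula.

Atom tally by fragment:
  (CH3)2NCH2 → C:3 H:8 N:1
  CH2 → C:1 H:2
  CH2 → C:1 H:2
  CH2SCH3 → C:2 H:5 S:1
Element totals:
  C: 7
  H: 17
  N: 1
  S: 1

C7H17NS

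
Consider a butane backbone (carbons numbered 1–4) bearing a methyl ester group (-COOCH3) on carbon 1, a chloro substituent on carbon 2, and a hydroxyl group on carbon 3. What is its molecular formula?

C6H11ClO3

Atom tally by fragment:
  CH3OOCCH2 → C:3 H:5 O:2
  CH(Cl) → C:1 H:1 Cl:1
  CH(OH) → C:1 H:2 O:1
  CH3 → C:1 H:3
Element totals:
  C: 6
  H: 11
  Cl: 1
  O: 3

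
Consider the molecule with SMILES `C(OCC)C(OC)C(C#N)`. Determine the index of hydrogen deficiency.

2

Atom tally by fragment:
  C2H5OCH2 → C:3 H:7 O:1
  CH(OCH3) → C:2 H:4 O:1
  CH2CN → C:2 H:2 N:1
Element totals:
  C: 7
  H: 13
  N: 1
  O: 2
Molecular formula: C7H13NO2.
DoU = (2C + 2 + N − H − X) / 2 = (2·7 + 2 + 1 − 13 − 0) / 2 = 2.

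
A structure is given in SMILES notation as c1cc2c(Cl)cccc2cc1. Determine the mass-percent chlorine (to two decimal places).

21.80%

Atom tally by fragment:
  naphthalene ring system core → C:10 H:8
  (− 1 ring H displaced by substituents)
  + Cl → Cl:1
Element totals:
  C: 10
  H: 7
  Cl: 1
Molecular formula: C10H7Cl.
Molar mass = 162.616 g/mol.
Mass from Cl: 1 × 35.45 = 35.450 g/mol.
%Cl = 35.450 / 162.616 × 100 = 21.80%.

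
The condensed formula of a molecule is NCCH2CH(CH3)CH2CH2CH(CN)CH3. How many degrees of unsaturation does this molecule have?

4

Element totals:
  C: 9
  H: 14
  N: 2
Molecular formula: C9H14N2.
DoU = (2C + 2 + N − H − X) / 2 = (2·9 + 2 + 2 − 14 − 0) / 2 = 4.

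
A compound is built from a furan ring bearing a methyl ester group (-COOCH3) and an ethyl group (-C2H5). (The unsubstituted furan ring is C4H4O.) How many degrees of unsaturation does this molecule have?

4

Atom tally by fragment:
  furan ring core → C:4 H:4 O:1
  (− 2 ring H displaced by substituents)
  + COOCH3 → C:2 H:3 O:2
  + C2H5 → C:2 H:5
Element totals:
  C: 8
  H: 10
  O: 3
Molecular formula: C8H10O3.
DoU = (2C + 2 + N − H − X) / 2 = (2·8 + 2 + 0 − 10 − 0) / 2 = 4.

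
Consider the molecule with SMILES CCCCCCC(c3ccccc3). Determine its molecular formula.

Atom tally by fragment:
  CH3 → C:1 H:3
  CH2 → C:1 H:2
  CH2 → C:1 H:2
  CH2 → C:1 H:2
  CH2 → C:1 H:2
  CH2 → C:1 H:2
  CH2C6H5 → C:7 H:7
Element totals:
  C: 13
  H: 20

C13H20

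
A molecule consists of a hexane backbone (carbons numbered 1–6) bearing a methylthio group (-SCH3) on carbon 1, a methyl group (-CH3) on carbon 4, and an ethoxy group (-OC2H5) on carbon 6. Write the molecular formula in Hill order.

Atom tally by fragment:
  CH3SCH2 → C:2 H:5 S:1
  CH2 → C:1 H:2
  CH2 → C:1 H:2
  CH(CH3) → C:2 H:4
  CH2 → C:1 H:2
  CH2OC2H5 → C:3 H:7 O:1
Element totals:
  C: 10
  H: 22
  O: 1
  S: 1

C10H22OS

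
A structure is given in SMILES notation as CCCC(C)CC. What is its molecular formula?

C7H16

Atom tally by fragment:
  CH3 → C:1 H:3
  CH2 → C:1 H:2
  CH2 → C:1 H:2
  CH(CH3) → C:2 H:4
  CH2 → C:1 H:2
  CH3 → C:1 H:3
Element totals:
  C: 7
  H: 16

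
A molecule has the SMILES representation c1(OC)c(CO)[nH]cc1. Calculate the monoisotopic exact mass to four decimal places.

127.0633

Atom tally by fragment:
  pyrrole ring core → C:4 H:5 N:1
  (− 2 ring H displaced by substituents)
  + OCH3 → C:1 H:3 O:1
  + CH2OH → C:1 H:3 O:1
Element totals:
  C: 6
  H: 9
  N: 1
  O: 2
Molecular formula: C6H9NO2.
  M = 6(12.0) + 9(1.007825) + 14.003074 + 2(15.994915)
    = 72.000000 + 9.070425 + 14.003074 + 31.989830 = 127.063329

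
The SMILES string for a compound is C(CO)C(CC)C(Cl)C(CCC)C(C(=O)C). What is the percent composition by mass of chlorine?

Atom tally by fragment:
  HOCH2CH2 → C:2 H:5 O:1
  CH(C2H5) → C:3 H:6
  CH(Cl) → C:1 H:1 Cl:1
  CH(CH2CH2CH3) → C:4 H:8
  CH2COCH3 → C:3 H:5 O:1
Element totals:
  C: 13
  H: 25
  Cl: 1
  O: 2
Molecular formula: C13H25ClO2.
Molar mass = 248.791 g/mol.
Mass from Cl: 1 × 35.45 = 35.450 g/mol.
%Cl = 35.450 / 248.791 × 100 = 14.25%.

14.25%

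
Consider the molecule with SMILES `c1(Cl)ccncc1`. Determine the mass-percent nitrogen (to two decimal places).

Atom tally by fragment:
  pyridine ring core → C:5 H:5 N:1
  (− 1 ring H displaced by substituents)
  + Cl → Cl:1
Element totals:
  C: 5
  H: 4
  Cl: 1
  N: 1
Molecular formula: C5H4ClN.
Molar mass = 113.544 g/mol.
Mass from N: 1 × 14.007 = 14.007 g/mol.
%N = 14.007 / 113.544 × 100 = 12.34%.

12.34%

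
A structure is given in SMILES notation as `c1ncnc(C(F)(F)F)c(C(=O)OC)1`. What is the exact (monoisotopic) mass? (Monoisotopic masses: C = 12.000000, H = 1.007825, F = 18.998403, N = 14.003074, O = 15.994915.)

206.0303

Atom tally by fragment:
  pyrimidine ring core → C:4 H:4 N:2
  (− 2 ring H displaced by substituents)
  + CF3 → C:1 F:3
  + COOCH3 → C:2 H:3 O:2
Element totals:
  C: 7
  H: 5
  F: 3
  N: 2
  O: 2
Molecular formula: C7H5F3N2O2.
  M = 7(12.0) + 5(1.007825) + 3(18.998403) + 2(14.003074) + 2(15.994915)
    = 84.000000 + 5.039125 + 56.995209 + 28.006148 + 31.989830 = 206.030312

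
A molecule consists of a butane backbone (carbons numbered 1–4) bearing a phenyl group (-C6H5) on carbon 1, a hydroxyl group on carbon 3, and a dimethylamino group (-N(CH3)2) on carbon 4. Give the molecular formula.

Atom tally by fragment:
  C6H5CH2 → C:7 H:7
  CH2 → C:1 H:2
  CH(OH) → C:1 H:2 O:1
  CH2N(CH3)2 → C:3 H:8 N:1
Element totals:
  C: 12
  H: 19
  N: 1
  O: 1

C12H19NO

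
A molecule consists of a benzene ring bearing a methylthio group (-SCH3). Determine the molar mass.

Atom tally by fragment:
  benzene ring core → C:6 H:6
  (− 1 ring H displaced by substituents)
  + SCH3 → C:1 H:3 S:1
Element totals:
  C: 7
  H: 8
  S: 1
Molecular formula: C7H8S.
  M = 7(12.011) + 8(1.008) + 32.06
    = 84.077 + 8.064 + 32.060 = 124.201

124.20 g/mol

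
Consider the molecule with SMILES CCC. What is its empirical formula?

Atom tally by fragment:
  CH3 → C:1 H:3
  CH2 → C:1 H:2
  CH3 → C:1 H:3
Element totals:
  C: 3
  H: 8
Molecular formula: C3H8.
gcd of subscripts (3, 8) = 1, so the empirical formula equals the molecular formula.

C3H8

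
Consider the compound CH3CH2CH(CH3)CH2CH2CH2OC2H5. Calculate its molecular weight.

144.26 g/mol

Atom tally by fragment:
  CH3 → C:1 H:3
  CH2 → C:1 H:2
  CH(CH3) → C:2 H:4
  CH2 → C:1 H:2
  CH2 → C:1 H:2
  CH2OC2H5 → C:3 H:7 O:1
Element totals:
  C: 9
  H: 20
  O: 1
Molecular formula: C9H20O.
  M = 9(12.011) + 20(1.008) + 15.999
    = 108.099 + 20.160 + 15.999 = 144.258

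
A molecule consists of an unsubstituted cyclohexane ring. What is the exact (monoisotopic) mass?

Atom tally by fragment:
  cyclohexane ring core → C:6 H:12
Element totals:
  C: 6
  H: 12
Molecular formula: C6H12.
  M = 6(12.0) + 12(1.007825)
    = 72.000000 + 12.093900 = 84.093900

84.0939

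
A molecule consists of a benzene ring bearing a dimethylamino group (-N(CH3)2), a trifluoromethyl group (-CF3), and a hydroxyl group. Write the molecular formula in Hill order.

Atom tally by fragment:
  benzene ring core → C:6 H:6
  (− 3 ring H displaced by substituents)
  + N(CH3)2 → N:1 C:2 H:6
  + CF3 → C:1 F:3
  + OH → O:1 H:1
Element totals:
  C: 9
  H: 10
  F: 3
  N: 1
  O: 1

C9H10F3NO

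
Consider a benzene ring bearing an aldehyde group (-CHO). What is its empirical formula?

Atom tally by fragment:
  benzene ring core → C:6 H:6
  (− 1 ring H displaced by substituents)
  + CHO → C:1 H:1 O:1
Element totals:
  C: 7
  H: 6
  O: 1
Molecular formula: C7H6O.
gcd of subscripts (7, 6, 1) = 1, so the empirical formula equals the molecular formula.

C7H6O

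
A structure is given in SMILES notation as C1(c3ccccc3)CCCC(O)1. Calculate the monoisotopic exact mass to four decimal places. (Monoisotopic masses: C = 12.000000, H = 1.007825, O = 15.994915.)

Atom tally by fragment:
  cyclopentane ring core → C:5 H:10
  (− 2 ring H displaced by substituents)
  + C6H5 → C:6 H:5
  + OH → O:1 H:1
Element totals:
  C: 11
  H: 14
  O: 1
Molecular formula: C11H14O.
  M = 11(12.0) + 14(1.007825) + 15.994915
    = 132.000000 + 14.109550 + 15.994915 = 162.104465

162.1045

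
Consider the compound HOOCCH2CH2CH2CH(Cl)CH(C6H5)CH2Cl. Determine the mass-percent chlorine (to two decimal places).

Atom tally by fragment:
  HOOCCH2 → C:2 H:3 O:2
  CH2 → C:1 H:2
  CH2 → C:1 H:2
  CH(Cl) → C:1 H:1 Cl:1
  CH(C6H5) → C:7 H:6
  CH2Cl → C:1 H:2 Cl:1
Element totals:
  C: 13
  H: 16
  Cl: 2
  O: 2
Molecular formula: C13H16Cl2O2.
Molar mass = 275.169 g/mol.
Mass from Cl: 2 × 35.45 = 70.900 g/mol.
%Cl = 70.900 / 275.169 × 100 = 25.77%.

25.77%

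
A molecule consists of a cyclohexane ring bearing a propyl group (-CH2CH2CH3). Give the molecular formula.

C9H18

Atom tally by fragment:
  cyclohexane ring core → C:6 H:12
  (− 1 ring H displaced by substituents)
  + CH2CH2CH3 → C:3 H:7
Element totals:
  C: 9
  H: 18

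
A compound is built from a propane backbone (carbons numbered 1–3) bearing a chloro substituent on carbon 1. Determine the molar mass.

78.54 g/mol

Atom tally by fragment:
  ClCH2 → C:1 H:2 Cl:1
  CH2 → C:1 H:2
  CH3 → C:1 H:3
Element totals:
  C: 3
  H: 7
  Cl: 1
Molecular formula: C3H7Cl.
  M = 3(12.011) + 7(1.008) + 35.45
    = 36.033 + 7.056 + 35.450 = 78.539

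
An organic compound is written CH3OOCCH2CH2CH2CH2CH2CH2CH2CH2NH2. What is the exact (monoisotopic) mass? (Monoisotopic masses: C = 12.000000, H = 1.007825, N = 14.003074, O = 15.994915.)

187.1572

Atom tally by fragment:
  CH3OOCCH2 → C:3 H:5 O:2
  CH2 → C:1 H:2
  CH2 → C:1 H:2
  CH2 → C:1 H:2
  CH2 → C:1 H:2
  CH2 → C:1 H:2
  CH2 → C:1 H:2
  CH2NH2 → C:1 H:4 N:1
Element totals:
  C: 10
  H: 21
  N: 1
  O: 2
Molecular formula: C10H21NO2.
  M = 10(12.0) + 21(1.007825) + 14.003074 + 2(15.994915)
    = 120.000000 + 21.164325 + 14.003074 + 31.989830 = 187.157229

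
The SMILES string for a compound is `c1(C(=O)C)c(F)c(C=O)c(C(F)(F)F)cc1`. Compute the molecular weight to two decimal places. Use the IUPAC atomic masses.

Atom tally by fragment:
  benzene ring core → C:6 H:6
  (− 4 ring H displaced by substituents)
  + COCH3 → C:2 H:3 O:1
  + F → F:1
  + CHO → C:1 H:1 O:1
  + CF3 → C:1 F:3
Element totals:
  C: 10
  H: 6
  F: 4
  O: 2
Molecular formula: C10H6F4O2.
  M = 10(12.011) + 6(1.008) + 4(18.998) + 2(15.999)
    = 120.110 + 6.048 + 75.992 + 31.998 = 234.148

234.15 g/mol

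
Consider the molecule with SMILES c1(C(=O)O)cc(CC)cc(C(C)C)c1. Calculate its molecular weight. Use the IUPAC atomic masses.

Atom tally by fragment:
  benzene ring core → C:6 H:6
  (− 3 ring H displaced by substituents)
  + COOH → C:1 H:1 O:2
  + C2H5 → C:2 H:5
  + CH(CH3)2 → C:3 H:7
Element totals:
  C: 12
  H: 16
  O: 2
Molecular formula: C12H16O2.
  M = 12(12.011) + 16(1.008) + 2(15.999)
    = 144.132 + 16.128 + 31.998 = 192.258

192.26 g/mol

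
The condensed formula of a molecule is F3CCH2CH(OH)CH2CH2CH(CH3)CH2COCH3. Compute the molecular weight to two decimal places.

226.24 g/mol

Atom tally by fragment:
  F3CCH2 → C:2 H:2 F:3
  CH(OH) → C:1 H:2 O:1
  CH2 → C:1 H:2
  CH2 → C:1 H:2
  CH(CH3) → C:2 H:4
  CH2COCH3 → C:3 H:5 O:1
Element totals:
  C: 10
  H: 17
  F: 3
  O: 2
Molecular formula: C10H17F3O2.
  M = 10(12.011) + 17(1.008) + 3(18.998) + 2(15.999)
    = 120.110 + 17.136 + 56.994 + 31.998 = 226.238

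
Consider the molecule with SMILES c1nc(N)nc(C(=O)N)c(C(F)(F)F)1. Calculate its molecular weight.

Atom tally by fragment:
  pyrimidine ring core → C:4 H:4 N:2
  (− 3 ring H displaced by substituents)
  + NH2 → N:1 H:2
  + CONH2 → C:1 H:2 O:1 N:1
  + CF3 → C:1 F:3
Element totals:
  C: 6
  H: 5
  F: 3
  N: 4
  O: 1
Molecular formula: C6H5F3N4O.
  M = 6(12.011) + 5(1.008) + 3(18.998) + 4(14.007) + 15.999
    = 72.066 + 5.040 + 56.994 + 56.028 + 15.999 = 206.127

206.13 g/mol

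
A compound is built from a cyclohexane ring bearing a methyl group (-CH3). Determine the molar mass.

Atom tally by fragment:
  cyclohexane ring core → C:6 H:12
  (− 1 ring H displaced by substituents)
  + CH3 → C:1 H:3
Element totals:
  C: 7
  H: 14
Molecular formula: C7H14.
  M = 7(12.011) + 14(1.008)
    = 84.077 + 14.112 = 98.189

98.19 g/mol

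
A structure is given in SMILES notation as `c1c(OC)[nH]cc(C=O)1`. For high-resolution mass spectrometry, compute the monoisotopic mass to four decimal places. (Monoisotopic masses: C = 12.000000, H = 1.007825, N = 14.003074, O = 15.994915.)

Atom tally by fragment:
  pyrrole ring core → C:4 H:5 N:1
  (− 2 ring H displaced by substituents)
  + OCH3 → C:1 H:3 O:1
  + CHO → C:1 H:1 O:1
Element totals:
  C: 6
  H: 7
  N: 1
  O: 2
Molecular formula: C6H7NO2.
  M = 6(12.0) + 7(1.007825) + 14.003074 + 2(15.994915)
    = 72.000000 + 7.054775 + 14.003074 + 31.989830 = 125.047679

125.0477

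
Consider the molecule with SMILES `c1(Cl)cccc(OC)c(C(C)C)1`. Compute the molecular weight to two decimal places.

Atom tally by fragment:
  benzene ring core → C:6 H:6
  (− 3 ring H displaced by substituents)
  + Cl → Cl:1
  + OCH3 → C:1 H:3 O:1
  + CH(CH3)2 → C:3 H:7
Element totals:
  C: 10
  H: 13
  Cl: 1
  O: 1
Molecular formula: C10H13ClO.
  M = 10(12.011) + 13(1.008) + 35.45 + 15.999
    = 120.110 + 13.104 + 35.450 + 15.999 = 184.663

184.66 g/mol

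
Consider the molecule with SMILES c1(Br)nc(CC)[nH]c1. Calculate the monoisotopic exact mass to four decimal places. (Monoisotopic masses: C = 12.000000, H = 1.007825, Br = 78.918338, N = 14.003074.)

Atom tally by fragment:
  imidazole ring core → C:3 H:4 N:2
  (− 2 ring H displaced by substituents)
  + Br → Br:1
  + C2H5 → C:2 H:5
Element totals:
  C: 5
  H: 7
  Br: 1
  N: 2
Molecular formula: C5H7BrN2.
  M = 5(12.0) + 7(1.007825) + 78.918338 + 2(14.003074)
    = 60.000000 + 7.054775 + 78.918338 + 28.006148 = 173.979261

173.9793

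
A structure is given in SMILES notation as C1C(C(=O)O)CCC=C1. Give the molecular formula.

C7H10O2

Atom tally by fragment:
  cyclohexene ring core → C:6 H:10
  (− 1 ring H displaced by substituents)
  + COOH → C:1 H:1 O:2
Element totals:
  C: 7
  H: 10
  O: 2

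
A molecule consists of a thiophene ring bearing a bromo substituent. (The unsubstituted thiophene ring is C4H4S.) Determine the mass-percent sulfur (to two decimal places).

19.66%

Atom tally by fragment:
  thiophene ring core → C:4 H:4 S:1
  (− 1 ring H displaced by substituents)
  + Br → Br:1
Element totals:
  C: 4
  H: 3
  Br: 1
  S: 1
Molecular formula: C4H3BrS.
Molar mass = 163.032 g/mol.
Mass from S: 1 × 32.06 = 32.060 g/mol.
%S = 32.060 / 163.032 × 100 = 19.66%.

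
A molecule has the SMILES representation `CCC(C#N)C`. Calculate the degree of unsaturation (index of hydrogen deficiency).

Atom tally by fragment:
  CH3 → C:1 H:3
  CH2 → C:1 H:2
  CH(CN) → C:2 H:1 N:1
  CH3 → C:1 H:3
Element totals:
  C: 5
  H: 9
  N: 1
Molecular formula: C5H9N.
DoU = (2C + 2 + N − H − X) / 2 = (2·5 + 2 + 1 − 9 − 0) / 2 = 2.

2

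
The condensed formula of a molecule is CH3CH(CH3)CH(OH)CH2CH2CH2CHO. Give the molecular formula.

C8H16O2

Atom tally by fragment:
  CH3 → C:1 H:3
  CH(CH3) → C:2 H:4
  CH(OH) → C:1 H:2 O:1
  CH2 → C:1 H:2
  CH2 → C:1 H:2
  CH2CHO → C:2 H:3 O:1
Element totals:
  C: 8
  H: 16
  O: 2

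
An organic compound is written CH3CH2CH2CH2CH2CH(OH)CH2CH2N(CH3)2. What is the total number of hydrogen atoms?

23

Atom tally by fragment:
  CH3 → C:1 H:3
  CH2 → C:1 H:2
  CH2 → C:1 H:2
  CH2 → C:1 H:2
  CH2 → C:1 H:2
  CH(OH) → C:1 H:2 O:1
  CH2 → C:1 H:2
  CH2N(CH3)2 → C:3 H:8 N:1
Element totals:
  C: 10
  H: 23
  N: 1
  O: 1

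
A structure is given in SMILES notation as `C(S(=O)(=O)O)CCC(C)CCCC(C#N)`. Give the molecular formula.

C10H19NO3S

Atom tally by fragment:
  HO3SCH2 → C:1 H:3 S:1 O:3
  CH2 → C:1 H:2
  CH2 → C:1 H:2
  CH(CH3) → C:2 H:4
  CH2 → C:1 H:2
  CH2 → C:1 H:2
  CH2 → C:1 H:2
  CH2CN → C:2 H:2 N:1
Element totals:
  C: 10
  H: 19
  N: 1
  O: 3
  S: 1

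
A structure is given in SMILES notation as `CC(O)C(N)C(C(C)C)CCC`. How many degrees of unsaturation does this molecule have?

0

Atom tally by fragment:
  CH3 → C:1 H:3
  CH(OH) → C:1 H:2 O:1
  CH(NH2) → C:1 H:3 N:1
  CH(CH(CH3)2) → C:4 H:8
  CH2 → C:1 H:2
  CH2 → C:1 H:2
  CH3 → C:1 H:3
Element totals:
  C: 10
  H: 23
  N: 1
  O: 1
Molecular formula: C10H23NO.
DoU = (2C + 2 + N − H − X) / 2 = (2·10 + 2 + 1 − 23 − 0) / 2 = 0.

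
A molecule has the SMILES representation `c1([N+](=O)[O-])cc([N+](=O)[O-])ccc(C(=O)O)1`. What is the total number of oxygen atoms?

Atom tally by fragment:
  benzene ring core → C:6 H:6
  (− 3 ring H displaced by substituents)
  + NO2 → N:1 O:2
  + NO2 → N:1 O:2
  + COOH → C:1 H:1 O:2
Element totals:
  C: 7
  H: 4
  N: 2
  O: 6

6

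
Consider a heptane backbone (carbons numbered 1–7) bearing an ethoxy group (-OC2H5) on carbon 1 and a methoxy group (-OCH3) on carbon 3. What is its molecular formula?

Atom tally by fragment:
  C2H5OCH2 → C:3 H:7 O:1
  CH2 → C:1 H:2
  CH(OCH3) → C:2 H:4 O:1
  CH2 → C:1 H:2
  CH2 → C:1 H:2
  CH2 → C:1 H:2
  CH3 → C:1 H:3
Element totals:
  C: 10
  H: 22
  O: 2

C10H22O2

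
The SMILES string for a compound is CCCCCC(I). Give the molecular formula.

Atom tally by fragment:
  CH3 → C:1 H:3
  CH2 → C:1 H:2
  CH2 → C:1 H:2
  CH2 → C:1 H:2
  CH2 → C:1 H:2
  CH2I → C:1 H:2 I:1
Element totals:
  C: 6
  H: 13
  I: 1

C6H13I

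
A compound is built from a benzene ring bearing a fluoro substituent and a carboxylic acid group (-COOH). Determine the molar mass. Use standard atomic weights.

140.11 g/mol

Atom tally by fragment:
  benzene ring core → C:6 H:6
  (− 2 ring H displaced by substituents)
  + F → F:1
  + COOH → C:1 H:1 O:2
Element totals:
  C: 7
  H: 5
  F: 1
  O: 2
Molecular formula: C7H5FO2.
  M = 7(12.011) + 5(1.008) + 18.998 + 2(15.999)
    = 84.077 + 5.040 + 18.998 + 31.998 = 140.113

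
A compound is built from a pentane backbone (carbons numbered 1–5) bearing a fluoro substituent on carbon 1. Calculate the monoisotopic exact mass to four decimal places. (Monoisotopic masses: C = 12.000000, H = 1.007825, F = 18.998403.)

90.0845

Atom tally by fragment:
  FCH2 → C:1 H:2 F:1
  CH2 → C:1 H:2
  CH2 → C:1 H:2
  CH2 → C:1 H:2
  CH3 → C:1 H:3
Element totals:
  C: 5
  H: 11
  F: 1
Molecular formula: C5H11F.
  M = 5(12.0) + 11(1.007825) + 18.998403
    = 60.000000 + 11.086075 + 18.998403 = 90.084478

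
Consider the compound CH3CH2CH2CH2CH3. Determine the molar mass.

Atom tally by fragment:
  CH3 → C:1 H:3
  CH2 → C:1 H:2
  CH2 → C:1 H:2
  CH2 → C:1 H:2
  CH3 → C:1 H:3
Element totals:
  C: 5
  H: 12
Molecular formula: C5H12.
  M = 5(12.011) + 12(1.008)
    = 60.055 + 12.096 = 72.151

72.15 g/mol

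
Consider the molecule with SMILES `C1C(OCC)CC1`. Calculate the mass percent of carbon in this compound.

71.95%

Atom tally by fragment:
  cyclobutane ring core → C:4 H:8
  (− 1 ring H displaced by substituents)
  + OC2H5 → C:2 H:5 O:1
Element totals:
  C: 6
  H: 12
  O: 1
Molecular formula: C6H12O.
Molar mass = 100.161 g/mol.
Mass from C: 6 × 12.011 = 72.066 g/mol.
%C = 72.066 / 100.161 × 100 = 71.95%.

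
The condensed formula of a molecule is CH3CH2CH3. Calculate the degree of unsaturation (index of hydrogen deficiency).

Atom tally by fragment:
  CH3 → C:1 H:3
  CH2 → C:1 H:2
  CH3 → C:1 H:3
Element totals:
  C: 3
  H: 8
Molecular formula: C3H8.
DoU = (2C + 2 + N − H − X) / 2 = (2·3 + 2 + 0 − 8 − 0) / 2 = 0.

0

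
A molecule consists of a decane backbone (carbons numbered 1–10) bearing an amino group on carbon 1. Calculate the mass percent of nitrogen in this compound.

Atom tally by fragment:
  H2NCH2 → C:1 H:4 N:1
  CH2 → C:1 H:2
  CH2 → C:1 H:2
  CH2 → C:1 H:2
  CH2 → C:1 H:2
  CH2 → C:1 H:2
  CH2 → C:1 H:2
  CH2 → C:1 H:2
  CH2 → C:1 H:2
  CH3 → C:1 H:3
Element totals:
  C: 10
  H: 23
  N: 1
Molecular formula: C10H23N.
Molar mass = 157.301 g/mol.
Mass from N: 1 × 14.007 = 14.007 g/mol.
%N = 14.007 / 157.301 × 100 = 8.90%.

8.90%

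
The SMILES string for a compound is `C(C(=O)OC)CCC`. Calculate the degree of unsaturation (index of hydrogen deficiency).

Atom tally by fragment:
  CH3OOCCH2 → C:3 H:5 O:2
  CH2 → C:1 H:2
  CH2 → C:1 H:2
  CH3 → C:1 H:3
Element totals:
  C: 6
  H: 12
  O: 2
Molecular formula: C6H12O2.
DoU = (2C + 2 + N − H − X) / 2 = (2·6 + 2 + 0 − 12 − 0) / 2 = 1.

1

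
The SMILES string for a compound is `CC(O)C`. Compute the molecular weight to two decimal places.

Atom tally by fragment:
  CH3 → C:1 H:3
  CH(OH) → C:1 H:2 O:1
  CH3 → C:1 H:3
Element totals:
  C: 3
  H: 8
  O: 1
Molecular formula: C3H8O.
  M = 3(12.011) + 8(1.008) + 15.999
    = 36.033 + 8.064 + 15.999 = 60.096

60.10 g/mol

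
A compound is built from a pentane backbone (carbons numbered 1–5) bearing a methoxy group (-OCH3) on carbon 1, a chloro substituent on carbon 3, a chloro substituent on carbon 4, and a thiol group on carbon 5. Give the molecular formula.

Atom tally by fragment:
  CH3OCH2 → C:2 H:5 O:1
  CH2 → C:1 H:2
  CH(Cl) → C:1 H:1 Cl:1
  CH(Cl) → C:1 H:1 Cl:1
  CH2SH → C:1 H:3 S:1
Element totals:
  C: 6
  H: 12
  Cl: 2
  O: 1
  S: 1

C6H12Cl2OS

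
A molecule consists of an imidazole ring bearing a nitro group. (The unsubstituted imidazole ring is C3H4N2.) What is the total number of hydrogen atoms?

3

Atom tally by fragment:
  imidazole ring core → C:3 H:4 N:2
  (− 1 ring H displaced by substituents)
  + NO2 → N:1 O:2
Element totals:
  C: 3
  H: 3
  N: 3
  O: 2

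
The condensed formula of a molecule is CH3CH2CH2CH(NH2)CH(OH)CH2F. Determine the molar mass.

Element totals:
  C: 6
  H: 14
  F: 1
  N: 1
  O: 1
Molecular formula: C6H14FNO.
  M = 6(12.011) + 14(1.008) + 18.998 + 14.007 + 15.999
    = 72.066 + 14.112 + 18.998 + 14.007 + 15.999 = 135.182

135.18 g/mol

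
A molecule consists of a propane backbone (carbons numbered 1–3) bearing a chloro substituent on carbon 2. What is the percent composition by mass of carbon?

Atom tally by fragment:
  CH3 → C:1 H:3
  CH(Cl) → C:1 H:1 Cl:1
  CH3 → C:1 H:3
Element totals:
  C: 3
  H: 7
  Cl: 1
Molecular formula: C3H7Cl.
Molar mass = 78.539 g/mol.
Mass from C: 3 × 12.011 = 36.033 g/mol.
%C = 36.033 / 78.539 × 100 = 45.88%.

45.88%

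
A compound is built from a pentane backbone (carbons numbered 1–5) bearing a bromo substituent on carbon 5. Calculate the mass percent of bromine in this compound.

Atom tally by fragment:
  CH3 → C:1 H:3
  CH2 → C:1 H:2
  CH2 → C:1 H:2
  CH2 → C:1 H:2
  CH2Br → C:1 H:2 Br:1
Element totals:
  C: 5
  H: 11
  Br: 1
Molecular formula: C5H11Br.
Molar mass = 151.047 g/mol.
Mass from Br: 1 × 79.904 = 79.904 g/mol.
%Br = 79.904 / 151.047 × 100 = 52.90%.

52.90%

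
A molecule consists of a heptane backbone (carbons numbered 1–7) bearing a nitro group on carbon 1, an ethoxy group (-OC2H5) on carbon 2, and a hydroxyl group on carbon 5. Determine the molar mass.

Atom tally by fragment:
  O2NCH2 → C:1 H:2 N:1 O:2
  CH(OC2H5) → C:3 H:6 O:1
  CH2 → C:1 H:2
  CH2 → C:1 H:2
  CH(OH) → C:1 H:2 O:1
  CH2 → C:1 H:2
  CH3 → C:1 H:3
Element totals:
  C: 9
  H: 19
  N: 1
  O: 4
Molecular formula: C9H19NO4.
  M = 9(12.011) + 19(1.008) + 14.007 + 4(15.999)
    = 108.099 + 19.152 + 14.007 + 63.996 = 205.254

205.25 g/mol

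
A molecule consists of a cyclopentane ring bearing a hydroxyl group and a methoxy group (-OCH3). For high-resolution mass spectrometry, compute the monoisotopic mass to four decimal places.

Atom tally by fragment:
  cyclopentane ring core → C:5 H:10
  (− 2 ring H displaced by substituents)
  + OH → O:1 H:1
  + OCH3 → C:1 H:3 O:1
Element totals:
  C: 6
  H: 12
  O: 2
Molecular formula: C6H12O2.
  M = 6(12.0) + 12(1.007825) + 2(15.994915)
    = 72.000000 + 12.093900 + 31.989830 = 116.083730

116.0837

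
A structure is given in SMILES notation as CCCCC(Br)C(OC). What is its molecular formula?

Atom tally by fragment:
  CH3 → C:1 H:3
  CH2 → C:1 H:2
  CH2 → C:1 H:2
  CH2 → C:1 H:2
  CH(Br) → C:1 H:1 Br:1
  CH2OCH3 → C:2 H:5 O:1
Element totals:
  C: 7
  H: 15
  Br: 1
  O: 1

C7H15BrO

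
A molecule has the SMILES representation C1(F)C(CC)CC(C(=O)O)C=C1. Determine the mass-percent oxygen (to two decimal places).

18.58%

Atom tally by fragment:
  cyclohexene ring core → C:6 H:10
  (− 3 ring H displaced by substituents)
  + F → F:1
  + C2H5 → C:2 H:5
  + COOH → C:1 H:1 O:2
Element totals:
  C: 9
  H: 13
  F: 1
  O: 2
Molecular formula: C9H13FO2.
Molar mass = 172.199 g/mol.
Mass from O: 2 × 15.999 = 31.998 g/mol.
%O = 31.998 / 172.199 × 100 = 18.58%.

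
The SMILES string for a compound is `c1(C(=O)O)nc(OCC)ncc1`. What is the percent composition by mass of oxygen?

28.54%

Atom tally by fragment:
  pyrimidine ring core → C:4 H:4 N:2
  (− 2 ring H displaced by substituents)
  + COOH → C:1 H:1 O:2
  + OC2H5 → C:2 H:5 O:1
Element totals:
  C: 7
  H: 8
  N: 2
  O: 3
Molecular formula: C7H8N2O3.
Molar mass = 168.152 g/mol.
Mass from O: 3 × 15.999 = 47.997 g/mol.
%O = 47.997 / 168.152 × 100 = 28.54%.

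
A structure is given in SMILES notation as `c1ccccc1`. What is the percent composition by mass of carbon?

92.26%

Atom tally by fragment:
  benzene ring core → C:6 H:6
Element totals:
  C: 6
  H: 6
Molecular formula: C6H6.
Molar mass = 78.114 g/mol.
Mass from C: 6 × 12.011 = 72.066 g/mol.
%C = 72.066 / 78.114 × 100 = 92.26%.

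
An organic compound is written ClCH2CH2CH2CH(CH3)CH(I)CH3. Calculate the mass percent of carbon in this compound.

Atom tally by fragment:
  ClCH2 → C:1 H:2 Cl:1
  CH2 → C:1 H:2
  CH2 → C:1 H:2
  CH(CH3) → C:2 H:4
  CH(I) → C:1 H:1 I:1
  CH3 → C:1 H:3
Element totals:
  C: 7
  H: 14
  Cl: 1
  I: 1
Molecular formula: C7H14ClI.
Molar mass = 260.543 g/mol.
Mass from C: 7 × 12.011 = 84.077 g/mol.
%C = 84.077 / 260.543 × 100 = 32.27%.

32.27%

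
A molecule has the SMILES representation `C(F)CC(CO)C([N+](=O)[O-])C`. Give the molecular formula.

C6H12FNO3

Atom tally by fragment:
  FCH2 → C:1 H:2 F:1
  CH2 → C:1 H:2
  CH(CH2OH) → C:2 H:4 O:1
  CH(NO2) → C:1 H:1 N:1 O:2
  CH3 → C:1 H:3
Element totals:
  C: 6
  H: 12
  F: 1
  N: 1
  O: 3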